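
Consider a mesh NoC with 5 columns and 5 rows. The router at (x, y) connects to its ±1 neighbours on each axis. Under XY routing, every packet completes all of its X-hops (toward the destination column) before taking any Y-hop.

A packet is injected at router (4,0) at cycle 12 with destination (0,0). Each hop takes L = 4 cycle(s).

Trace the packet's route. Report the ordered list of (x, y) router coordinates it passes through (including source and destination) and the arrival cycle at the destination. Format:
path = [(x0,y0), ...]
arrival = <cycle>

t=12: at (4,0)
t=16: at (3,0) after W
t=20: at (2,0) after W
t=24: at (1,0) after W
t=28: at (0,0) after W

path = [(4,0), (3,0), (2,0), (1,0), (0,0)]
arrival = 28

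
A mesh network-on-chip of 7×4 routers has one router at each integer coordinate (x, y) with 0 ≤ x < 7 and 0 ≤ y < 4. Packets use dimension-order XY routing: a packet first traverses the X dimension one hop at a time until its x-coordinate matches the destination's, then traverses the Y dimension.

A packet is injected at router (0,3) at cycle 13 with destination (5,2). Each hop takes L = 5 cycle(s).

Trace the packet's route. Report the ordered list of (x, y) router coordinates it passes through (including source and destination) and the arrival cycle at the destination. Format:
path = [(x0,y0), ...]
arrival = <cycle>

path = [(0,3), (1,3), (2,3), (3,3), (4,3), (5,3), (5,2)]
arrival = 43

[0] x=0 y=3 t=13
[1] x=1 y=3 t=18 →E
[2] x=2 y=3 t=23 →E
[3] x=3 y=3 t=28 →E
[4] x=4 y=3 t=33 →E
[5] x=5 y=3 t=38 →E
[6] x=5 y=2 t=43 →S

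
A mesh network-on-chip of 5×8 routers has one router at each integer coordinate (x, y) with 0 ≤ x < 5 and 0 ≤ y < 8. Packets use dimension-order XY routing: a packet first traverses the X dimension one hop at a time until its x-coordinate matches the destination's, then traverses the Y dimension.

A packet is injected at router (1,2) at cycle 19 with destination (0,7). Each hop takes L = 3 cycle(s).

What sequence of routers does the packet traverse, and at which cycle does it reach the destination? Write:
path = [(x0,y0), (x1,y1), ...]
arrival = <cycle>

src (1,2)  cyc=19
W→(0,2)  cyc=22
N→(0,3)  cyc=25
N→(0,4)  cyc=28
N→(0,5)  cyc=31
N→(0,6)  cyc=34
N→(0,7)  cyc=37

path = [(1,2), (0,2), (0,3), (0,4), (0,5), (0,6), (0,7)]
arrival = 37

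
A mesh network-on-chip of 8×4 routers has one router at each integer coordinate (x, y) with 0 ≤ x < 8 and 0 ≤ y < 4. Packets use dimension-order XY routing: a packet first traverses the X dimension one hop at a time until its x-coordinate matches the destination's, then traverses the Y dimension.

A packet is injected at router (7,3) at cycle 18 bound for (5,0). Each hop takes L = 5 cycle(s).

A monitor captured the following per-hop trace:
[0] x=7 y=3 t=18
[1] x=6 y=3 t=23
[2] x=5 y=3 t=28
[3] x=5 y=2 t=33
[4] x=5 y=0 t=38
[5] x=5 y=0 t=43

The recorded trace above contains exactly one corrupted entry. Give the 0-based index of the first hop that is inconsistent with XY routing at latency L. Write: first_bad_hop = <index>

  1: Δx=-1 Δy=+0 Δt=5 [ok]
  2: Δx=-1 Δy=+0 Δt=5 [ok]
  3: Δx=+0 Δy=-1 Δt=5 [ok]
  4: Δx=+0 Δy=-2 Δt=5 [BAD: non-unit step]

first_bad_hop = 4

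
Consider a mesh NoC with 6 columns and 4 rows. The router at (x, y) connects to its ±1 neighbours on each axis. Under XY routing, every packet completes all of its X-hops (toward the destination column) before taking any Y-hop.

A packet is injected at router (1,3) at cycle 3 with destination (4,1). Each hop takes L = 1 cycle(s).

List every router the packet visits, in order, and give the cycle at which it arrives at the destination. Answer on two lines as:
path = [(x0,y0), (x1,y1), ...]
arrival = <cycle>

path = [(1,3), (2,3), (3,3), (4,3), (4,2), (4,1)]
arrival = 8

  0. router=(1,3) cycle=3 (inject)
  1. router=(2,3) cycle=4 dir=E
  2. router=(3,3) cycle=5 dir=E
  3. router=(4,3) cycle=6 dir=E
  4. router=(4,2) cycle=7 dir=S
  5. router=(4,1) cycle=8 dir=S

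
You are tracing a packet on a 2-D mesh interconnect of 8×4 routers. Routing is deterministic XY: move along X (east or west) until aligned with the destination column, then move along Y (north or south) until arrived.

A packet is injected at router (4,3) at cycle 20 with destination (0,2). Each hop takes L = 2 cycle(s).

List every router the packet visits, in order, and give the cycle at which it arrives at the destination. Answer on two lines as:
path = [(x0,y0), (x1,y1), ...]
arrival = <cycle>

  0. router=(4,3) cycle=20 (inject)
  1. router=(3,3) cycle=22 dir=W
  2. router=(2,3) cycle=24 dir=W
  3. router=(1,3) cycle=26 dir=W
  4. router=(0,3) cycle=28 dir=W
  5. router=(0,2) cycle=30 dir=S

path = [(4,3), (3,3), (2,3), (1,3), (0,3), (0,2)]
arrival = 30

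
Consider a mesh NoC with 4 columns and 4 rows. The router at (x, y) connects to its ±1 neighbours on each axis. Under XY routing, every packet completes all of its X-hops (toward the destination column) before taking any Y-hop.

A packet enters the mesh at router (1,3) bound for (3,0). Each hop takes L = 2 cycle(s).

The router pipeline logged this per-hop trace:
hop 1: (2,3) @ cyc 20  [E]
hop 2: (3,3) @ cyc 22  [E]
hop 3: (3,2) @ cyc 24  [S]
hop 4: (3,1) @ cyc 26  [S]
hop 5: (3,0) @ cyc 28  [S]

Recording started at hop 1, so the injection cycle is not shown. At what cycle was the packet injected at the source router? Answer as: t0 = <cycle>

t0 = 18

At hop 1 the cycle is 20; in general cyc_k = t0 + kL.
t0 = cyc[1] − L = 20 − 2 = 18.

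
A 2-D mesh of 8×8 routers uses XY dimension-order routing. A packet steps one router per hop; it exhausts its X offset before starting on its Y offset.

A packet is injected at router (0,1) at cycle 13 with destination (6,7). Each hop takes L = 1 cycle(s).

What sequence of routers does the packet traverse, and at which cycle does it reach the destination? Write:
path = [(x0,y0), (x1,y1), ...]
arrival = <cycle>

hop 0: (0,1) @ cyc 13
hop 1: (1,1) @ cyc 14  [E]
hop 2: (2,1) @ cyc 15  [E]
hop 3: (3,1) @ cyc 16  [E]
hop 4: (4,1) @ cyc 17  [E]
hop 5: (5,1) @ cyc 18  [E]
hop 6: (6,1) @ cyc 19  [E]
hop 7: (6,2) @ cyc 20  [N]
hop 8: (6,3) @ cyc 21  [N]
hop 9: (6,4) @ cyc 22  [N]
hop 10: (6,5) @ cyc 23  [N]
hop 11: (6,6) @ cyc 24  [N]
hop 12: (6,7) @ cyc 25  [N]

path = [(0,1), (1,1), (2,1), (3,1), (4,1), (5,1), (6,1), (6,2), (6,3), (6,4), (6,5), (6,6), (6,7)]
arrival = 25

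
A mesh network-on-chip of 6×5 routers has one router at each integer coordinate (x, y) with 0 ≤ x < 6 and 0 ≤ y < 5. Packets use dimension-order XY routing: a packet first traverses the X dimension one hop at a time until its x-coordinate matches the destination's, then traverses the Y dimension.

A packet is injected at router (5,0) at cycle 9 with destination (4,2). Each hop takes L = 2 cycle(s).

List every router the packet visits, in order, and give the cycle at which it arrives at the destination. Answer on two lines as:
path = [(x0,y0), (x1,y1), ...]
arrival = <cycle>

t=9: at (5,0)
t=11: at (4,0) after W
t=13: at (4,1) after N
t=15: at (4,2) after N

path = [(5,0), (4,0), (4,1), (4,2)]
arrival = 15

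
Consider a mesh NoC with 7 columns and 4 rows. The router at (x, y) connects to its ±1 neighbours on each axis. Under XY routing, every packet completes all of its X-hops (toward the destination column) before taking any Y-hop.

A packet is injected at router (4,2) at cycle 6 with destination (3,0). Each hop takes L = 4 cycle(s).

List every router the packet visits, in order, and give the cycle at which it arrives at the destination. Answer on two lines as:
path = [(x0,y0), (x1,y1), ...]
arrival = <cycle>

path = [(4,2), (3,2), (3,1), (3,0)]
arrival = 18

[0] x=4 y=2 t=6
[1] x=3 y=2 t=10 →W
[2] x=3 y=1 t=14 →S
[3] x=3 y=0 t=18 →S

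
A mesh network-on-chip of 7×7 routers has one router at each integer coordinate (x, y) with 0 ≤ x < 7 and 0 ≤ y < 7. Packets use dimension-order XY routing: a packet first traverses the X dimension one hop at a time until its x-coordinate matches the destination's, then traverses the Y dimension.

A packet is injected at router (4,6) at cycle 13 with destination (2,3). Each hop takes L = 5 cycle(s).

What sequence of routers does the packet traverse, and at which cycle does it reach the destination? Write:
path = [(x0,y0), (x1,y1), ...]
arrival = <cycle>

path = [(4,6), (3,6), (2,6), (2,5), (2,4), (2,3)]
arrival = 38

hop 0: (4,6) @ cyc 13
hop 1: (3,6) @ cyc 18  [W]
hop 2: (2,6) @ cyc 23  [W]
hop 3: (2,5) @ cyc 28  [S]
hop 4: (2,4) @ cyc 33  [S]
hop 5: (2,3) @ cyc 38  [S]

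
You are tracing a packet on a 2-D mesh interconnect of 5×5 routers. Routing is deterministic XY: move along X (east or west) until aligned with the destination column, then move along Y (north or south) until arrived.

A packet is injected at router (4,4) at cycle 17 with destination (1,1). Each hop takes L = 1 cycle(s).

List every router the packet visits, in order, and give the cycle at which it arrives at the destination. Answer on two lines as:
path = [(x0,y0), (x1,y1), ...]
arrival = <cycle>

path = [(4,4), (3,4), (2,4), (1,4), (1,3), (1,2), (1,1)]
arrival = 23

[0] x=4 y=4 t=17
[1] x=3 y=4 t=18 →W
[2] x=2 y=4 t=19 →W
[3] x=1 y=4 t=20 →W
[4] x=1 y=3 t=21 →S
[5] x=1 y=2 t=22 →S
[6] x=1 y=1 t=23 →S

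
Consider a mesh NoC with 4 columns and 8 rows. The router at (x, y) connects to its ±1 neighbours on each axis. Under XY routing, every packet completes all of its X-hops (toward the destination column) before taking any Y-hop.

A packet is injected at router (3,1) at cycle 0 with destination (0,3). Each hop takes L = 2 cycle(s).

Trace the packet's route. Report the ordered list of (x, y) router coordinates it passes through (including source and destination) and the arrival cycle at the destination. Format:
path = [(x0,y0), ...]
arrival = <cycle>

path = [(3,1), (2,1), (1,1), (0,1), (0,2), (0,3)]
arrival = 10

#0 — 3,1 | c0
#1 — 2,1 | c2 | W
#2 — 1,1 | c4 | W
#3 — 0,1 | c6 | W
#4 — 0,2 | c8 | N
#5 — 0,3 | c10 | N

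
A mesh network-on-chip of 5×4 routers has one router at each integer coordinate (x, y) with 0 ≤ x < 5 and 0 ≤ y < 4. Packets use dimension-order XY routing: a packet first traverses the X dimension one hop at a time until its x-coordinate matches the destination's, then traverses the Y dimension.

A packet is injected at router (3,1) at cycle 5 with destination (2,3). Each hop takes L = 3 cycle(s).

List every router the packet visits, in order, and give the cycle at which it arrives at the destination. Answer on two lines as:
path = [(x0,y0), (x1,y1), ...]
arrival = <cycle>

path = [(3,1), (2,1), (2,2), (2,3)]
arrival = 14

src (3,1)  cyc=5
W→(2,1)  cyc=8
N→(2,2)  cyc=11
N→(2,3)  cyc=14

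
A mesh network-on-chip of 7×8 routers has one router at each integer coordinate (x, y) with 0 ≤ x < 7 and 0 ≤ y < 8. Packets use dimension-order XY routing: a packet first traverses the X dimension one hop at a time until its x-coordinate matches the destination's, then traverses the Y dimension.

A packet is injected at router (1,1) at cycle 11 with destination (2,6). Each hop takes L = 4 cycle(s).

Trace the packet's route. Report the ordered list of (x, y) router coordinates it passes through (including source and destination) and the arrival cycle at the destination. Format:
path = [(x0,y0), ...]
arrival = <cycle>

path = [(1,1), (2,1), (2,2), (2,3), (2,4), (2,5), (2,6)]
arrival = 35

#0 — 1,1 | c11
#1 — 2,1 | c15 | E
#2 — 2,2 | c19 | N
#3 — 2,3 | c23 | N
#4 — 2,4 | c27 | N
#5 — 2,5 | c31 | N
#6 — 2,6 | c35 | N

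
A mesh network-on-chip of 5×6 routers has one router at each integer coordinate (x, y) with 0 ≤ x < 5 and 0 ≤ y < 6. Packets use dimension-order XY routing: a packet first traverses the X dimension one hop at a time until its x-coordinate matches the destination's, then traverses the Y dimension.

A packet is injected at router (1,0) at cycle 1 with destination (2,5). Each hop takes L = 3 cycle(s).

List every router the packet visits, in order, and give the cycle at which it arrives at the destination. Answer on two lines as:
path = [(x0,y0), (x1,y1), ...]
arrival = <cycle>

path = [(1,0), (2,0), (2,1), (2,2), (2,3), (2,4), (2,5)]
arrival = 19

src (1,0)  cyc=1
E→(2,0)  cyc=4
N→(2,1)  cyc=7
N→(2,2)  cyc=10
N→(2,3)  cyc=13
N→(2,4)  cyc=16
N→(2,5)  cyc=19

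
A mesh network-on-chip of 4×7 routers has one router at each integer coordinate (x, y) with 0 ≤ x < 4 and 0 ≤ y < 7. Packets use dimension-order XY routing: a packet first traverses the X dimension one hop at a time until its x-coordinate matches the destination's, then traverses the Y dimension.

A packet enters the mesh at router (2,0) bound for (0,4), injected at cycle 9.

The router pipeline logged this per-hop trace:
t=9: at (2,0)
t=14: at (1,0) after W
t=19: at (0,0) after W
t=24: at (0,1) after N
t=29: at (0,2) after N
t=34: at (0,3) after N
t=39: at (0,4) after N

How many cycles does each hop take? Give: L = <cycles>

Δcyc across hop 0→1: 14 − 9 = 5.
That increment is L by definition: L = 5.

L = 5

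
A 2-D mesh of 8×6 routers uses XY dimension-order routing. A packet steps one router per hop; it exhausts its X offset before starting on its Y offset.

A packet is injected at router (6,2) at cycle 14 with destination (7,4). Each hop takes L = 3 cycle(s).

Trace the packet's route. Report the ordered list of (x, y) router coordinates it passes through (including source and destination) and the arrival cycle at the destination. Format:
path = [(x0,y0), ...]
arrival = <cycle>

hop 0: (6,2) @ cyc 14
hop 1: (7,2) @ cyc 17  [E]
hop 2: (7,3) @ cyc 20  [N]
hop 3: (7,4) @ cyc 23  [N]

path = [(6,2), (7,2), (7,3), (7,4)]
arrival = 23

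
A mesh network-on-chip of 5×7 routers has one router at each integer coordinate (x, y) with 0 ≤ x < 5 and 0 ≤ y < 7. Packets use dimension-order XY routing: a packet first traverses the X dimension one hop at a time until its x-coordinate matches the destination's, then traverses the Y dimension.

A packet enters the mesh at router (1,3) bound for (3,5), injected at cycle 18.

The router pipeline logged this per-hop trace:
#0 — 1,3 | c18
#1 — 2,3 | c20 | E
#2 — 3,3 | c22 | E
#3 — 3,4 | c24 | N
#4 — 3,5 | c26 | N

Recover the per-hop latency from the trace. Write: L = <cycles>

From hop 0 (18) to hop 1 (20): +2 cycles.
That increment is L by definition: L = 2.

L = 2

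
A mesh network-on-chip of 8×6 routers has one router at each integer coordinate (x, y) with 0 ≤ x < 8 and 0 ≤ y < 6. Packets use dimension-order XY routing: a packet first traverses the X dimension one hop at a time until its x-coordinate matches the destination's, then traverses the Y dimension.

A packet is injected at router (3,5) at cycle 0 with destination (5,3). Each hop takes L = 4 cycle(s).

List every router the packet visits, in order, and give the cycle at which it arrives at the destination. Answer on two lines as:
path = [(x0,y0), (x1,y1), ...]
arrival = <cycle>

#0 — 3,5 | c0
#1 — 4,5 | c4 | E
#2 — 5,5 | c8 | E
#3 — 5,4 | c12 | S
#4 — 5,3 | c16 | S

path = [(3,5), (4,5), (5,5), (5,4), (5,3)]
arrival = 16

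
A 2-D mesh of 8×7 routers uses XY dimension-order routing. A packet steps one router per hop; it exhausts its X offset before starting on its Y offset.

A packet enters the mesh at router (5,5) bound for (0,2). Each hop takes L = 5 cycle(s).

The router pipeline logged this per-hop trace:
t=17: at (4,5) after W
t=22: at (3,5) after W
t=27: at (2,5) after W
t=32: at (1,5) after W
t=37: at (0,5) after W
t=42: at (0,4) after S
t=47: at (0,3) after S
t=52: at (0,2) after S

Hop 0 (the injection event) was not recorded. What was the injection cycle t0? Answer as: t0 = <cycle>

At hop 1 the cycle is 17; in general cyc_k = t0 + kL.
So t0 = 17 − 1·5 = 12.

t0 = 12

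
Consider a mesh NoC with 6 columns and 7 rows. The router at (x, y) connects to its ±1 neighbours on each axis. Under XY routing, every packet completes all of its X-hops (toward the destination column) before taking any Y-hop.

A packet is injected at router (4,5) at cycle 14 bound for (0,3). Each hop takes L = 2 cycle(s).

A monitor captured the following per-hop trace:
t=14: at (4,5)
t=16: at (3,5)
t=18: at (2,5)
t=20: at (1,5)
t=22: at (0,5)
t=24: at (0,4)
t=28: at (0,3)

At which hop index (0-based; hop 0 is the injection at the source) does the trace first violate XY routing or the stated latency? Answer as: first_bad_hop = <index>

first_bad_hop = 6

hop 1: step (-1,+0), +2 cyc — ok
hop 2: step (-1,+0), +2 cyc — ok
hop 3: step (-1,+0), +2 cyc — ok
hop 4: step (-1,+0), +2 cyc — ok
hop 5: step (+0,-1), +2 cyc — ok
hop 6: step (+0,-1), +4 cyc — BAD: Δcyc=4≠L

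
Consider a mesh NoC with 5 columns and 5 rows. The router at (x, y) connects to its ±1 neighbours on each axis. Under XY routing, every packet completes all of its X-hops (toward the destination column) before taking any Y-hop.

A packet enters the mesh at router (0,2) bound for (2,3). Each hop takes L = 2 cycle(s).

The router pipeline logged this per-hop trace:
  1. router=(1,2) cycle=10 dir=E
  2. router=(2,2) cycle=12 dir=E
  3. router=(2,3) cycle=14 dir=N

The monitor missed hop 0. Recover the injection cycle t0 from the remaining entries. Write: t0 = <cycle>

cyc[1] = 10 and cyc[k] = t0 + k·L for every k.
Therefore t0 = 10 − L = 8.

t0 = 8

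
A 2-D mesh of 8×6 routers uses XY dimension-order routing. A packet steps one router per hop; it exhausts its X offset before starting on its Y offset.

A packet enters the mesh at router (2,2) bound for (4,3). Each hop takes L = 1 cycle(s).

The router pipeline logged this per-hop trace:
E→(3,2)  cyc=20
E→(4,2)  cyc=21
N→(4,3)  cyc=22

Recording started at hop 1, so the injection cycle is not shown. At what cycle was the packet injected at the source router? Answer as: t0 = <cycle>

t0 = 19

At hop 1 the cycle is 20; in general cyc_k = t0 + kL.
t0 = cyc[1] − L = 20 − 1 = 19.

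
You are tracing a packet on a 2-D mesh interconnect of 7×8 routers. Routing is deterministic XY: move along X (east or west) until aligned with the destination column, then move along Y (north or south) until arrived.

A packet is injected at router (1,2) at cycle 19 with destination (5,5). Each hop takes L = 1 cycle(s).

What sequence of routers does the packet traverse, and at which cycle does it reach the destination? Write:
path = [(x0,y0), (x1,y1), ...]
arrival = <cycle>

path = [(1,2), (2,2), (3,2), (4,2), (5,2), (5,3), (5,4), (5,5)]
arrival = 26

[0] x=1 y=2 t=19
[1] x=2 y=2 t=20 →E
[2] x=3 y=2 t=21 →E
[3] x=4 y=2 t=22 →E
[4] x=5 y=2 t=23 →E
[5] x=5 y=3 t=24 →N
[6] x=5 y=4 t=25 →N
[7] x=5 y=5 t=26 →N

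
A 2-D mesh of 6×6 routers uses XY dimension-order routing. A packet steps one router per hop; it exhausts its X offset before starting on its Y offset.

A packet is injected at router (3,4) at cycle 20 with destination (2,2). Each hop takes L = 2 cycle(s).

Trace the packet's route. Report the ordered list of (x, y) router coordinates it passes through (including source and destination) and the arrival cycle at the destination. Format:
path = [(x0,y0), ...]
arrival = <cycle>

path = [(3,4), (2,4), (2,3), (2,2)]
arrival = 26

t=20: at (3,4)
t=22: at (2,4) after W
t=24: at (2,3) after S
t=26: at (2,2) after S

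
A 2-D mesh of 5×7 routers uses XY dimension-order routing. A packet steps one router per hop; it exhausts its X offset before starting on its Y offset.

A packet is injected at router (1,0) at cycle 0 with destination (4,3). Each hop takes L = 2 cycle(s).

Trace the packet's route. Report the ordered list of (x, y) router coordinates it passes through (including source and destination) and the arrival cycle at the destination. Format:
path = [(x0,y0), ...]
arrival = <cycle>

path = [(1,0), (2,0), (3,0), (4,0), (4,1), (4,2), (4,3)]
arrival = 12

src (1,0)  cyc=0
E→(2,0)  cyc=2
E→(3,0)  cyc=4
E→(4,0)  cyc=6
N→(4,1)  cyc=8
N→(4,2)  cyc=10
N→(4,3)  cyc=12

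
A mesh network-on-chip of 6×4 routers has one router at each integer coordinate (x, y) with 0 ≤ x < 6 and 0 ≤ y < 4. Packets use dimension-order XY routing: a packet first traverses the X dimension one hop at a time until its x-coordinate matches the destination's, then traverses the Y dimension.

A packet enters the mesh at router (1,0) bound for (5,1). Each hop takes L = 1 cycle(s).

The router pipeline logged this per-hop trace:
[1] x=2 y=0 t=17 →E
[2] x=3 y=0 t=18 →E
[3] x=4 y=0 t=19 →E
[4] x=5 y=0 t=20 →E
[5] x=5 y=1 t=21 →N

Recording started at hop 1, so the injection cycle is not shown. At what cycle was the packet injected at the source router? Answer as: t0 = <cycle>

cyc[1] = 17 and cyc[k] = t0 + k·L for every k.
Subtract one hop: t0 = 17 − 1 = 16.

t0 = 16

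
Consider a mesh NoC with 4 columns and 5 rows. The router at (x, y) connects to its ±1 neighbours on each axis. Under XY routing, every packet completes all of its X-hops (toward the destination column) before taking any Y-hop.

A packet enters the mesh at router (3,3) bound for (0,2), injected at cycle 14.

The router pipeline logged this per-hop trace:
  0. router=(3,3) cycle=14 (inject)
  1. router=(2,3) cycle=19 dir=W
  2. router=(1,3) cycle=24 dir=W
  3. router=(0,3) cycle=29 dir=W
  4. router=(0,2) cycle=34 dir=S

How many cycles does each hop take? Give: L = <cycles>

L = 5

Between hops 0 and 1 the cycle counter advances 19 − 14 = 5.
That increment is L by definition: L = 5.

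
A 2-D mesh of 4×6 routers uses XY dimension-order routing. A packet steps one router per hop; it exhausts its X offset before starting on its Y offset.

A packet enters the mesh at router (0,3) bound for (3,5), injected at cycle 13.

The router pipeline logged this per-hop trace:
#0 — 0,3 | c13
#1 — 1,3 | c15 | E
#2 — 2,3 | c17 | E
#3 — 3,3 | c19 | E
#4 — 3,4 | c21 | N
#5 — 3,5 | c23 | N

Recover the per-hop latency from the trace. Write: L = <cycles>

L = 2

From hop 0 (13) to hop 1 (15): +2 cycles.
That increment is L by definition: L = 2.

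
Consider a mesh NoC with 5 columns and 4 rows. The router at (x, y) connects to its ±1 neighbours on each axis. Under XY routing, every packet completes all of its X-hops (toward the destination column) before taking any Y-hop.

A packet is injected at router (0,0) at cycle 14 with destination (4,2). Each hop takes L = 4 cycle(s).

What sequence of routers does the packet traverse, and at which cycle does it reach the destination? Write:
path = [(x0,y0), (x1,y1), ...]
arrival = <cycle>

path = [(0,0), (1,0), (2,0), (3,0), (4,0), (4,1), (4,2)]
arrival = 38

[0] x=0 y=0 t=14
[1] x=1 y=0 t=18 →E
[2] x=2 y=0 t=22 →E
[3] x=3 y=0 t=26 →E
[4] x=4 y=0 t=30 →E
[5] x=4 y=1 t=34 →N
[6] x=4 y=2 t=38 →N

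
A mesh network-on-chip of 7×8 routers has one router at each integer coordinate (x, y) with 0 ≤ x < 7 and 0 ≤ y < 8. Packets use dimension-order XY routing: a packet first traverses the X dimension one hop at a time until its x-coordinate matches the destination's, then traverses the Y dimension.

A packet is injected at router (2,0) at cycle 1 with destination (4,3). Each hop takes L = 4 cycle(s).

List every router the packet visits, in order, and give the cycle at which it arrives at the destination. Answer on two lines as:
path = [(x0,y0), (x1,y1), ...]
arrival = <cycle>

path = [(2,0), (3,0), (4,0), (4,1), (4,2), (4,3)]
arrival = 21

#0 — 2,0 | c1
#1 — 3,0 | c5 | E
#2 — 4,0 | c9 | E
#3 — 4,1 | c13 | N
#4 — 4,2 | c17 | N
#5 — 4,3 | c21 | N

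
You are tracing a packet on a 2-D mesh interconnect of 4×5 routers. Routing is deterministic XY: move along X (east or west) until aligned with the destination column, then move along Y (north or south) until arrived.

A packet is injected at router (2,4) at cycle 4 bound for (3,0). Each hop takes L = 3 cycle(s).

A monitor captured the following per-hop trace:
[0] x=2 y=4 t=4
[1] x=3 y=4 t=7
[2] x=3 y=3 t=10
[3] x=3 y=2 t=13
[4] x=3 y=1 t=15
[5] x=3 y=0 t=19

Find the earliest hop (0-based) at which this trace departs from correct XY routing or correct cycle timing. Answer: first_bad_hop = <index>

check 1→ d=(1,0) cyc+3: ok
check 2→ d=(0,-1) cyc+3: ok
check 3→ d=(0,-1) cyc+3: ok
check 4→ d=(0,-1) cyc+2: BAD: Δcyc=2≠L

first_bad_hop = 4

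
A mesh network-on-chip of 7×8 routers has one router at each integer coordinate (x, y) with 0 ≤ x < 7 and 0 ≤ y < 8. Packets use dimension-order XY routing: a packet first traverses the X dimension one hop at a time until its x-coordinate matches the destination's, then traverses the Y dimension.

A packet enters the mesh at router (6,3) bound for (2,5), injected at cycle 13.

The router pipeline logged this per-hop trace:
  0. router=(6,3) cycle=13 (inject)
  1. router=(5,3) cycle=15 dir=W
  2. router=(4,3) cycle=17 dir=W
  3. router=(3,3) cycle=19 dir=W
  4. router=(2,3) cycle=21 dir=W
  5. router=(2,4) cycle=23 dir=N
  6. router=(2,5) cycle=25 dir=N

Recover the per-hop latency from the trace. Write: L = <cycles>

L = 2

Δcyc across hop 0→1: 15 − 13 = 2.
Each hop adds L, hence L = 2.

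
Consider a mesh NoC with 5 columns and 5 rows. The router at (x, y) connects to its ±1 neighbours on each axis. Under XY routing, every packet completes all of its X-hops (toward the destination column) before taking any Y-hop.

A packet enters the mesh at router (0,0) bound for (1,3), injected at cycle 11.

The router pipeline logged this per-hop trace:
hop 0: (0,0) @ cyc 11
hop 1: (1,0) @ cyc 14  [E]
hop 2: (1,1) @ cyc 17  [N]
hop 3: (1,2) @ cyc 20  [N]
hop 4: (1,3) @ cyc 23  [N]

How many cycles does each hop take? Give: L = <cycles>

L = 3

cyc[1] − cyc[0] = 14 − 11 = 3.
That increment is L by definition: L = 3.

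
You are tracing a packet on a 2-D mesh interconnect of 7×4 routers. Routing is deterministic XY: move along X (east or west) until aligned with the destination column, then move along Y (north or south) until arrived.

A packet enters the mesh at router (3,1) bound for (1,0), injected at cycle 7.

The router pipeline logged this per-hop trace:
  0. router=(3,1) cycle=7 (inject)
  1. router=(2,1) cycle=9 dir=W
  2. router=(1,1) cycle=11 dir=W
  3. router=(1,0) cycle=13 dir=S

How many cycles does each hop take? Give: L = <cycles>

L = 2

cyc[1] − cyc[0] = 9 − 7 = 2.
Per-hop latency L = Δcyc = 2.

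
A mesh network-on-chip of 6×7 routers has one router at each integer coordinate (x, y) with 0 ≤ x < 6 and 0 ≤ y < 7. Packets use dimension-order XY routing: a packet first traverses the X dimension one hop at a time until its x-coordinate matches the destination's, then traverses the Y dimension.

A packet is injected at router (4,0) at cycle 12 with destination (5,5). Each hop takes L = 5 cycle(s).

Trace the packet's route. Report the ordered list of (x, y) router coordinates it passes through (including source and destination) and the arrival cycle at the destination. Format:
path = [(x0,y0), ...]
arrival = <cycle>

[0] x=4 y=0 t=12
[1] x=5 y=0 t=17 →E
[2] x=5 y=1 t=22 →N
[3] x=5 y=2 t=27 →N
[4] x=5 y=3 t=32 →N
[5] x=5 y=4 t=37 →N
[6] x=5 y=5 t=42 →N

path = [(4,0), (5,0), (5,1), (5,2), (5,3), (5,4), (5,5)]
arrival = 42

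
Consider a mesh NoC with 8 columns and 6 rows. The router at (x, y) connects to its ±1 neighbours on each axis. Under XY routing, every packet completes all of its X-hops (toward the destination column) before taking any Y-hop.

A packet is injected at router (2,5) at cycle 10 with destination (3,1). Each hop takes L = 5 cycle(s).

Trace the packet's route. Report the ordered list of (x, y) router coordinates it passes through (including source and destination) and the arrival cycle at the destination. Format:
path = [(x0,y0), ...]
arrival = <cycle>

path = [(2,5), (3,5), (3,4), (3,3), (3,2), (3,1)]
arrival = 35

src (2,5)  cyc=10
E→(3,5)  cyc=15
S→(3,4)  cyc=20
S→(3,3)  cyc=25
S→(3,2)  cyc=30
S→(3,1)  cyc=35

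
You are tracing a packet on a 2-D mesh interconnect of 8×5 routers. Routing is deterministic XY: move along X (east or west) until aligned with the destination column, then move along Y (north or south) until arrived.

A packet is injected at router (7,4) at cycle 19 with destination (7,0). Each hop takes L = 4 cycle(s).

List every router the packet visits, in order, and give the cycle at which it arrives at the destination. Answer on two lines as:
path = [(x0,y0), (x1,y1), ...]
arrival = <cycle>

hop 0: (7,4) @ cyc 19
hop 1: (7,3) @ cyc 23  [S]
hop 2: (7,2) @ cyc 27  [S]
hop 3: (7,1) @ cyc 31  [S]
hop 4: (7,0) @ cyc 35  [S]

path = [(7,4), (7,3), (7,2), (7,1), (7,0)]
arrival = 35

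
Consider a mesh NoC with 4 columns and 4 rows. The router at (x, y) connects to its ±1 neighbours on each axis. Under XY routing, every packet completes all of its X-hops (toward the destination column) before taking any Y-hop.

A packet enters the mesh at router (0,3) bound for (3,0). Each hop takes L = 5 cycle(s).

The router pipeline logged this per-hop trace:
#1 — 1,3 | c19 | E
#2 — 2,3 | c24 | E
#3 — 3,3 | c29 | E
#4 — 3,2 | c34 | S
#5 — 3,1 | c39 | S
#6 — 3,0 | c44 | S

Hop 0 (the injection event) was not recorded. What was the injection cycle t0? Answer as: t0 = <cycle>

cyc[1] = 19 and cyc[k] = t0 + k·L for every k.
Therefore t0 = 19 − L = 14.

t0 = 14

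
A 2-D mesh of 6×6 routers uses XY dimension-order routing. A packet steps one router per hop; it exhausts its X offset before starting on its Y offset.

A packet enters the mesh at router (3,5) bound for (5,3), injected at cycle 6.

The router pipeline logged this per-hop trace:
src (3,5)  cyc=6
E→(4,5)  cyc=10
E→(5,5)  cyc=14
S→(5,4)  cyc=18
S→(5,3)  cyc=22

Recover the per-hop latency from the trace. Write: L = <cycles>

L = 4

Δcyc across hop 0→1: 10 − 6 = 4.
One hop costs L cycles, so L = 4.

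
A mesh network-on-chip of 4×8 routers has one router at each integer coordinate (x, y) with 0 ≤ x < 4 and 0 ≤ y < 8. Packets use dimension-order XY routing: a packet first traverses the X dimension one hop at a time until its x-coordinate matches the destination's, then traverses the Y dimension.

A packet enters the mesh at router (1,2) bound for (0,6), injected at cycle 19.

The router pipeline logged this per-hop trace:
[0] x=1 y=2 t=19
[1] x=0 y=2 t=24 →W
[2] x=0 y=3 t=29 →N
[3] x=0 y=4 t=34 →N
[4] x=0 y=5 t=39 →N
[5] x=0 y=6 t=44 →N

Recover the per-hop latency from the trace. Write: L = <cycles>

L = 5

Between hops 0 and 1 the cycle counter advances 24 − 19 = 5.
That increment is L by definition: L = 5.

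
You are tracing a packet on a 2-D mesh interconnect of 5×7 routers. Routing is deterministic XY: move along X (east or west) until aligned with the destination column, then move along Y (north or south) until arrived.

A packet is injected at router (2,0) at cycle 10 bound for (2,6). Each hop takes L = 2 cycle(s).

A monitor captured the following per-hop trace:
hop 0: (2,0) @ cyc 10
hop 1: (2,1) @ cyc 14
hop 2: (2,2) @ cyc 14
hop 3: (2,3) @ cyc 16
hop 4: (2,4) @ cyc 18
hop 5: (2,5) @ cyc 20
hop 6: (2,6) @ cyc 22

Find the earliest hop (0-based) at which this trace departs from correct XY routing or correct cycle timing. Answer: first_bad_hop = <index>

  1: Δx=+0 Δy=+1 Δt=4 [BAD: Δcyc=4≠L]

first_bad_hop = 1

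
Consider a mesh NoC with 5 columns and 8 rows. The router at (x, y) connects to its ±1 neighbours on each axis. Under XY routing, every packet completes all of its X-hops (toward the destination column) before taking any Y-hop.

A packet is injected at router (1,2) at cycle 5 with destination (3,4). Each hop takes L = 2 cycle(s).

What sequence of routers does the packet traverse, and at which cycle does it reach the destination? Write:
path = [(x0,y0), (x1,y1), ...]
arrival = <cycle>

path = [(1,2), (2,2), (3,2), (3,3), (3,4)]
arrival = 13

#0 — 1,2 | c5
#1 — 2,2 | c7 | E
#2 — 3,2 | c9 | E
#3 — 3,3 | c11 | N
#4 — 3,4 | c13 | N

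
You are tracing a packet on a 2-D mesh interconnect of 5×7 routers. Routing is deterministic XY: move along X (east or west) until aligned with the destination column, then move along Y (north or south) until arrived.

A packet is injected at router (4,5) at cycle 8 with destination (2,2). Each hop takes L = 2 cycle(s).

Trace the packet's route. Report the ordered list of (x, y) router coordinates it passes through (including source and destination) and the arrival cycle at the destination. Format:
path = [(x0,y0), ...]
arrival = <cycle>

path = [(4,5), (3,5), (2,5), (2,4), (2,3), (2,2)]
arrival = 18

t=8: at (4,5)
t=10: at (3,5) after W
t=12: at (2,5) after W
t=14: at (2,4) after S
t=16: at (2,3) after S
t=18: at (2,2) after S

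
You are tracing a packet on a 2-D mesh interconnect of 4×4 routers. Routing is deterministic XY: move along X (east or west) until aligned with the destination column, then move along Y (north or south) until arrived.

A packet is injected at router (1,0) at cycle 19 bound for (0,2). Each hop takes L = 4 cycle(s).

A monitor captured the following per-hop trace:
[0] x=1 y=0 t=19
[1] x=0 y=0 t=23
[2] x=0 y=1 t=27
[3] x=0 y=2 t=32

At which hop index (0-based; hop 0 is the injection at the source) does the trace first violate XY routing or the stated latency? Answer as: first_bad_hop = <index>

first_bad_hop = 3

hop 1: step (-1,+0), +4 cyc — ok
hop 2: step (+0,+1), +4 cyc — ok
hop 3: step (+0,+1), +5 cyc — BAD: Δcyc=5≠L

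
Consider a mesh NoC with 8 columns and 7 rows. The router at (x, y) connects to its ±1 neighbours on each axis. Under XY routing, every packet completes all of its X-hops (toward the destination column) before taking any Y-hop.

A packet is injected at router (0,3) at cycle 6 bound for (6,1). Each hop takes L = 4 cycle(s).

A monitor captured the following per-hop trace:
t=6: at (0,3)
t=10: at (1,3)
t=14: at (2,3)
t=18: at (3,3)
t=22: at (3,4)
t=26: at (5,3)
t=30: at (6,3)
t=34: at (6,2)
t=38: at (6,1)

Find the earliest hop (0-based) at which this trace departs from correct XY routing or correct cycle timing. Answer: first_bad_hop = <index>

check 1→ d=(1,0) cyc+4: ok
check 2→ d=(1,0) cyc+4: ok
check 3→ d=(1,0) cyc+4: ok
check 4→ d=(0,1) cyc+4: BAD: Y-move but x=3≠6

first_bad_hop = 4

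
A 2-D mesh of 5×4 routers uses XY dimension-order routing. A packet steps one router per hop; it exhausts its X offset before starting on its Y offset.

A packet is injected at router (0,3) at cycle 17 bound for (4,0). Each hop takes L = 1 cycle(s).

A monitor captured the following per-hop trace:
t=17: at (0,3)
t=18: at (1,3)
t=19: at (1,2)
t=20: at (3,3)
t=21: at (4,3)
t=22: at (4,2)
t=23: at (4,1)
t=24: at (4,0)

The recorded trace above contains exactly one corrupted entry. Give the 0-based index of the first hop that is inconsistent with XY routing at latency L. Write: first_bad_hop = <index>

check 1→ d=(1,0) cyc+1: ok
check 2→ d=(0,-1) cyc+1: BAD: Y-move but x=1≠4

first_bad_hop = 2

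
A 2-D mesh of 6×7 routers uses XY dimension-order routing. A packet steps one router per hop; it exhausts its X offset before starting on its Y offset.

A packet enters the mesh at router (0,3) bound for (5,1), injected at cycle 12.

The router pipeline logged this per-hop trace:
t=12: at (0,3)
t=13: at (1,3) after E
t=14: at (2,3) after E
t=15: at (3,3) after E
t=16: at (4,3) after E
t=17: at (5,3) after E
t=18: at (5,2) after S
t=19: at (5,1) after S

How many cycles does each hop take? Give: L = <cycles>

From hop 0 (12) to hop 1 (13): +1 cycles.
One hop costs L cycles, so L = 1.

L = 1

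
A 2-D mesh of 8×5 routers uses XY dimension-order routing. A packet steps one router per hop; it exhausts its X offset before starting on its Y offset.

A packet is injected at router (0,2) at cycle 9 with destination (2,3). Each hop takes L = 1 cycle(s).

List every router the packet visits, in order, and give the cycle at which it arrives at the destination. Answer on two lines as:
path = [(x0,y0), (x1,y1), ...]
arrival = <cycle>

src (0,2)  cyc=9
E→(1,2)  cyc=10
E→(2,2)  cyc=11
N→(2,3)  cyc=12

path = [(0,2), (1,2), (2,2), (2,3)]
arrival = 12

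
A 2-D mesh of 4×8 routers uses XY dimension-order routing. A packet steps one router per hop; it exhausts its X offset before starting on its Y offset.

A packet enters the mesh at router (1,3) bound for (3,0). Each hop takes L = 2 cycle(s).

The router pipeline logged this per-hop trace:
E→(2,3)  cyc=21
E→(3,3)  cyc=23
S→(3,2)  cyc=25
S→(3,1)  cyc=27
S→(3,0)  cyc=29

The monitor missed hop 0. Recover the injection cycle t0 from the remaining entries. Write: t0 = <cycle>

cyc[1] = 21 and cyc[k] = t0 + k·L for every k.
Therefore t0 = 21 − L = 19.

t0 = 19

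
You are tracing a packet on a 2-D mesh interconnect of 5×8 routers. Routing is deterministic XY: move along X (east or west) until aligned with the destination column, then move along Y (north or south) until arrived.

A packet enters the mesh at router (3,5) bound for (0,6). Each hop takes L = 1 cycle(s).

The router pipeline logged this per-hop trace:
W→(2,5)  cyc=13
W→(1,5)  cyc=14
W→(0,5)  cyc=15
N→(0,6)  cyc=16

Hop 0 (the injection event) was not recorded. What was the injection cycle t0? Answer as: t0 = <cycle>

t0 = 12

At hop 1 the cycle is 13; in general cyc_k = t0 + kL.
t0 = cyc[1] − L = 13 − 1 = 12.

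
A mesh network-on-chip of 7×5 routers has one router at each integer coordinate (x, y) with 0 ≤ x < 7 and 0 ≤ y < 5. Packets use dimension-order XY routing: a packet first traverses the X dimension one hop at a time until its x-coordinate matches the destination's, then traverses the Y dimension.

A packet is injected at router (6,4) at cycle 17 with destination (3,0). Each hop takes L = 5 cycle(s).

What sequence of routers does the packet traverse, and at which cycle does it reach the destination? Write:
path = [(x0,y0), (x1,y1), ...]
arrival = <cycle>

hop 0: (6,4) @ cyc 17
hop 1: (5,4) @ cyc 22  [W]
hop 2: (4,4) @ cyc 27  [W]
hop 3: (3,4) @ cyc 32  [W]
hop 4: (3,3) @ cyc 37  [S]
hop 5: (3,2) @ cyc 42  [S]
hop 6: (3,1) @ cyc 47  [S]
hop 7: (3,0) @ cyc 52  [S]

path = [(6,4), (5,4), (4,4), (3,4), (3,3), (3,2), (3,1), (3,0)]
arrival = 52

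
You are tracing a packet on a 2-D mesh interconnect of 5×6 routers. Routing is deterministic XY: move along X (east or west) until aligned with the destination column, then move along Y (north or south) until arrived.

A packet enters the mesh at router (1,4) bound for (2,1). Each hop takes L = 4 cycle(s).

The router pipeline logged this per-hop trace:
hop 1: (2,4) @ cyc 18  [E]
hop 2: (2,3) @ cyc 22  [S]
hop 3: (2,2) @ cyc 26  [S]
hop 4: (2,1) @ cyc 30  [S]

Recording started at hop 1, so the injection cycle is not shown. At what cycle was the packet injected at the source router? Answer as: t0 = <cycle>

t0 = 14

cyc[1] = 18 and cyc[k] = t0 + k·L for every k.
t0 = cyc[1] − L = 18 − 4 = 14.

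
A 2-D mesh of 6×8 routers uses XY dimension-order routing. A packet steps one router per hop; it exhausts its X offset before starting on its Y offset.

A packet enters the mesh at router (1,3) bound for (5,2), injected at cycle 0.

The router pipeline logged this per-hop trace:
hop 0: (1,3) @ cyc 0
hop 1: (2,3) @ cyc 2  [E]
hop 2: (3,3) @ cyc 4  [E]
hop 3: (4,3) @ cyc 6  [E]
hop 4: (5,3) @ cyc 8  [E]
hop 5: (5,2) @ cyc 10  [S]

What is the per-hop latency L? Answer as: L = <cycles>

Between hops 0 and 1 the cycle counter advances 2 − 0 = 2.
Each hop adds L, hence L = 2.

L = 2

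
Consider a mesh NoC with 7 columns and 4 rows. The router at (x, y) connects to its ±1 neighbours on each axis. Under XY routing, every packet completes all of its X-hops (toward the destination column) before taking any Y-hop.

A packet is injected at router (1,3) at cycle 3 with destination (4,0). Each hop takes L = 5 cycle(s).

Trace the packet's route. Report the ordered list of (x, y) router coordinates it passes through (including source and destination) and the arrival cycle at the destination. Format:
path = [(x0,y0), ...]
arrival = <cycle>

path = [(1,3), (2,3), (3,3), (4,3), (4,2), (4,1), (4,0)]
arrival = 33

t=3: at (1,3)
t=8: at (2,3) after E
t=13: at (3,3) after E
t=18: at (4,3) after E
t=23: at (4,2) after S
t=28: at (4,1) after S
t=33: at (4,0) after S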